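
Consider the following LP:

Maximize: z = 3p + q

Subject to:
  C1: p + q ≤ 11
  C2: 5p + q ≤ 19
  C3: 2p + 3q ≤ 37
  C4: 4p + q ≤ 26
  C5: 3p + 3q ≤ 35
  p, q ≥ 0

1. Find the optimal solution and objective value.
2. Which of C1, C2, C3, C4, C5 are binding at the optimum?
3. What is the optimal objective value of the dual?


1. p = 2, q = 9, z = 15
2. C1, C2
3. 15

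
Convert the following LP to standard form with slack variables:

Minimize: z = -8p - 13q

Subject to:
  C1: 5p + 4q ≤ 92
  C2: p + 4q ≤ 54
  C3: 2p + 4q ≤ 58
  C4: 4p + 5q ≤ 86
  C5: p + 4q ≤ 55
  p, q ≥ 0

min z = -8p - 13q

s.t.
  5p + 4q + s1 = 92
  p + 4q + s2 = 54
  2p + 4q + s3 = 58
  4p + 5q + s4 = 86
  p + 4q + s5 = 55
  p, q, s1, s2, s3, s4, s5 ≥ 0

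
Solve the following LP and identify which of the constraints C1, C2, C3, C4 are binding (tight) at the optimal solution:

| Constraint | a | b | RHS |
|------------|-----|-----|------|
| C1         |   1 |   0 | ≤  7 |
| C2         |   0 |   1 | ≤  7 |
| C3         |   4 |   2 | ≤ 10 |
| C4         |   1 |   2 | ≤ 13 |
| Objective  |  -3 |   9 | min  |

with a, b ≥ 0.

At a = 2.5, b = 0, compute slack b - a·x for each constraint:
  C1: 7 − 2.5 = 4.5  (slack)
  C2: 7 − 0 = 7  (slack)
  C3: 10 − 10 = 0  (binding)
  C4: 13 − 2.5 = 10.5  (slack)

Optimal: a = 2.5, b = 0
Binding: C3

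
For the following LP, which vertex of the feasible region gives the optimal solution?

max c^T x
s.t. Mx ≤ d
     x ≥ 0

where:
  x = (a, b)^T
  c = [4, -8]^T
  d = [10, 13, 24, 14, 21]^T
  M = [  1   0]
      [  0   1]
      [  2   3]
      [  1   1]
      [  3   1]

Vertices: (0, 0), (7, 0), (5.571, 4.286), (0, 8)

Evaluate the objective at each vertex of the feasible region:
  z(0, 0) = 0
  z(7, 0) = 28  ←
  z(5.571, 4.286) = -12
  z(0, 8) = -64
The maximum is at a = 7, b = 0.

(7, 0)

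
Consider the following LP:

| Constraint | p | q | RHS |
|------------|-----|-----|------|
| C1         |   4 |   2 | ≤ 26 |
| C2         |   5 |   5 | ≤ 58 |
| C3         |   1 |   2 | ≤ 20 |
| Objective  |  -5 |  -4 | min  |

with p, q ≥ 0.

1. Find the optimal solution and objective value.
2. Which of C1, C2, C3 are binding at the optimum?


1. p = 2, q = 9, z = -46
2. C1, C3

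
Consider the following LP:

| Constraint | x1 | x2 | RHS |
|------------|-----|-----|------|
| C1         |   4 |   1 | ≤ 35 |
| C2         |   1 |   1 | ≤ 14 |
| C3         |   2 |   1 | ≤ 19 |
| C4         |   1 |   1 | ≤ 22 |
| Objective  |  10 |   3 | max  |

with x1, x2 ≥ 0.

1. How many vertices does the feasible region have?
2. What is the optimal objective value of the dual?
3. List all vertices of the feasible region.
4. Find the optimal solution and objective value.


1. 5
2. 89
3. (0, 0), (8.75, 0), (8, 3), (5, 9), (0, 14)
4. x1 = 8, x2 = 3, z = 89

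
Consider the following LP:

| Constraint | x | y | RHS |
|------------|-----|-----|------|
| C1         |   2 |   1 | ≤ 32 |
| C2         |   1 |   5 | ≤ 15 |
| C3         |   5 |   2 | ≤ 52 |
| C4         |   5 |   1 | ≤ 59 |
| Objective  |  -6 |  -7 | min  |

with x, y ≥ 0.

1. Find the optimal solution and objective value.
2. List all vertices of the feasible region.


1. x = 10, y = 1, z = -67
2. (0, 0), (10.4, 0), (10, 1), (0, 3)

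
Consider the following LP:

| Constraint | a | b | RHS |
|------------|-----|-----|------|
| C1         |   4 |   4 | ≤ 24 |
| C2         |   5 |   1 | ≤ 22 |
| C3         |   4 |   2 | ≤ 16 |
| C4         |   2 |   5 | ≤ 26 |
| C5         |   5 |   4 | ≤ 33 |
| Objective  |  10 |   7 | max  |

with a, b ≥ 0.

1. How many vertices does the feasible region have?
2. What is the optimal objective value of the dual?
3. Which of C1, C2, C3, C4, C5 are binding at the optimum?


1. 5
2. 48
3. C1, C3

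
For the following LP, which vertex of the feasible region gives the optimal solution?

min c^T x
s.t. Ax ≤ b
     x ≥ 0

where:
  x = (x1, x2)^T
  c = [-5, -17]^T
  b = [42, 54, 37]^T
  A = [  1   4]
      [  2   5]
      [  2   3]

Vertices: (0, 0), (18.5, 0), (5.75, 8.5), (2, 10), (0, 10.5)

Evaluate the objective at each vertex of the feasible region:
  z(0, 0) = 0
  z(18.5, 0) = -92.5
  z(5.75, 8.5) = -173.2
  z(2, 10) = -180  ←
  z(0, 10.5) = -178.5
The minimum is at x1 = 2, x2 = 10.

(2, 10)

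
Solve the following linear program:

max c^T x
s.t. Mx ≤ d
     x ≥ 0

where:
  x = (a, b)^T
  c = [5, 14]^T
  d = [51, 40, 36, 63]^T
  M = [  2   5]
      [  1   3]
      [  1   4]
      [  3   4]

Evaluate the objective at each vertex of the feasible region:
  z(0, 0) = 0
  z(21, 0) = 105
  z(15.86, 3.857) = 133.3
  z(8, 7) = 138  ←
  z(0, 9) = 126
The maximum is at a = 8, b = 7.

a = 8, b = 7, z = 138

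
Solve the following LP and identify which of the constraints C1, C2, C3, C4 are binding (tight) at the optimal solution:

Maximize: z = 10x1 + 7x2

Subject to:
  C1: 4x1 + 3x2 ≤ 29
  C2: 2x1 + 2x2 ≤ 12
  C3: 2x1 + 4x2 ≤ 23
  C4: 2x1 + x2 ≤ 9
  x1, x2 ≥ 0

At x1 = 3, x2 = 3, compute slack b - a·x for each constraint:
  C1: 29 − 21 = 8  (slack)
  C2: 12 − 12 = 0  (binding)
  C3: 23 − 18 = 5  (slack)
  C4: 9 − 9 = 0  (binding)

Optimal: x1 = 3, x2 = 3
Binding: C2, C4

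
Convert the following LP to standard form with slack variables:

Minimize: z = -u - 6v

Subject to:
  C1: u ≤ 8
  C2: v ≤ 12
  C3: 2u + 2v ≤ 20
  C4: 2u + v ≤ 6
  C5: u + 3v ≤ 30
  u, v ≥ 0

min z = -u - 6v

s.t.
  u + s1 = 8
  v + s2 = 12
  2u + 2v + s3 = 20
  2u + v + s4 = 6
  u + 3v + s5 = 30
  u, v, s1, s2, s3, s4, s5 ≥ 0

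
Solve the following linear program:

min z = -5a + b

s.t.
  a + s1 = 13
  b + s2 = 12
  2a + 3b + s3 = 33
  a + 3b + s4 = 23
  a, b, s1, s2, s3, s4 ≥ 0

Evaluate the objective at each vertex of the feasible region:
  z(0, 0) = 0
  z(13, 0) = -65  ←
  z(13, 2.333) = -62.67
  z(10, 4.333) = -45.67
  z(0, 7.667) = 7.667
The minimum is at a = 13, b = 0.

a = 13, b = 0, z = -65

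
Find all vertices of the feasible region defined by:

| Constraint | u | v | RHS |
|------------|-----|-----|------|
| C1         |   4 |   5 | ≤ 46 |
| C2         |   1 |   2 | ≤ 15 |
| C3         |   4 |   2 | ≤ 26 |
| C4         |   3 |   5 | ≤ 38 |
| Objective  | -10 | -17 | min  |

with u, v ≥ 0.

(0, 0), (6.5, 0), (3.857, 5.286), (1, 7), (0, 7.5)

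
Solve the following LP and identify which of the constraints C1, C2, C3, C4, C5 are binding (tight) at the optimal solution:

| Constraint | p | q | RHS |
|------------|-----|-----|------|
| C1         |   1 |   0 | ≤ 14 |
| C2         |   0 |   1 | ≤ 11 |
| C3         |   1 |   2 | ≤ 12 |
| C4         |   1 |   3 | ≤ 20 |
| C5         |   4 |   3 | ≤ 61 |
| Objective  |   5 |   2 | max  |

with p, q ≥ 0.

At p = 12, q = 0, compute slack b - a·x for each constraint:
  C1: 14 − 12 = 2  (slack)
  C2: 11 − 0 = 11  (slack)
  C3: 12 − 12 = 0  (binding)
  C4: 20 − 12 = 8  (slack)
  C5: 61 − 48 = 13  (slack)

Optimal: p = 12, q = 0
Binding: C3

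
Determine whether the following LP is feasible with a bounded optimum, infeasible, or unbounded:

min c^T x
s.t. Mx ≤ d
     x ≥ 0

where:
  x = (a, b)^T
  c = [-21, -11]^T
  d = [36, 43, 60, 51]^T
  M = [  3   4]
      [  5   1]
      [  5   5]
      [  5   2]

Feasible with a bounded optimal solution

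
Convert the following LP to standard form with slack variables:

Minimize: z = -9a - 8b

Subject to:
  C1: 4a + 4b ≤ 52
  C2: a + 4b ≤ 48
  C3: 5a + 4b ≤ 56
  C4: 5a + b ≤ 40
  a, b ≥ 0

min z = -9a - 8b

s.t.
  4a + 4b + s1 = 52
  a + 4b + s2 = 48
  5a + 4b + s3 = 56
  5a + b + s4 = 40
  a, b, s1, s2, s3, s4 ≥ 0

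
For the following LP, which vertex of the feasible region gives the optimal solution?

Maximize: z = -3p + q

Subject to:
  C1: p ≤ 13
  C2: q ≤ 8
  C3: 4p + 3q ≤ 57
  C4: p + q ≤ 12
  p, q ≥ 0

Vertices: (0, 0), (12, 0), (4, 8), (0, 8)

Evaluate the objective at each vertex of the feasible region:
  z(0, 0) = 0
  z(12, 0) = -36
  z(4, 8) = -4
  z(0, 8) = 8  ←
The maximum is at p = 0, q = 8.

(0, 8)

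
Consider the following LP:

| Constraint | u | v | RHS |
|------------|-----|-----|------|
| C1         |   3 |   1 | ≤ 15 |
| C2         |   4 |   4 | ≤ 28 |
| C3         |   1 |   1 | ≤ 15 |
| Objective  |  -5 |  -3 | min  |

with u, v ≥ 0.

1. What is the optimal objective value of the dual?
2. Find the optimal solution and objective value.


1. -29
2. u = 4, v = 3, z = -29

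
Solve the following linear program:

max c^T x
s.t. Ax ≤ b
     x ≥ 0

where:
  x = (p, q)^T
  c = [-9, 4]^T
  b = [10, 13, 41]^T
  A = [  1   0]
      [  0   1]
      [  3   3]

Evaluate the objective at each vertex of the feasible region:
  z(0, 0) = 0
  z(10, 0) = -90
  z(10, 3.667) = -75.33
  z(0.6667, 13) = 46
  z(0, 13) = 52  ←
The maximum is at p = 0, q = 13.

p = 0, q = 13, z = 52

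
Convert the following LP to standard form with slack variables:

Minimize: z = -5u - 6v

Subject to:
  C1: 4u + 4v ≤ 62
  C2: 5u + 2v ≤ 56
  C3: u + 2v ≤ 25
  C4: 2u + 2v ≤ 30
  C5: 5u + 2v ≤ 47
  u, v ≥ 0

min z = -5u - 6v

s.t.
  4u + 4v + s1 = 62
  5u + 2v + s2 = 56
  u + 2v + s3 = 25
  2u + 2v + s4 = 30
  5u + 2v + s5 = 47
  u, v, s1, s2, s3, s4, s5 ≥ 0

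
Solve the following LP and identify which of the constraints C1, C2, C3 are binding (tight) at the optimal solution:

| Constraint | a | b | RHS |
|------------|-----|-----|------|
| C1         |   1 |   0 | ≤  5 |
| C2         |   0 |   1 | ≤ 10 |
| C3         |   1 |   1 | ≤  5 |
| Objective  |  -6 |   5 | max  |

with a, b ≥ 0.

At a = 0, b = 5, compute slack b - a·x for each constraint:
  C1: 5 − 0 = 5  (slack)
  C2: 10 − 5 = 5  (slack)
  C3: 5 − 5 = 0  (binding)

Optimal: a = 0, b = 5
Binding: C3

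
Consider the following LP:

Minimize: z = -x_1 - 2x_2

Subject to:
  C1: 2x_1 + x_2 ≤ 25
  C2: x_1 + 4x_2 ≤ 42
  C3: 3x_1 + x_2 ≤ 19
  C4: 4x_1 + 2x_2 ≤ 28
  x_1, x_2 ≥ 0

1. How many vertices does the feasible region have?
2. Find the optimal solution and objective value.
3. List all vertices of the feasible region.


1. 5
2. x_1 = 2, x_2 = 10, z = -22
3. (0, 0), (6.333, 0), (5, 4), (2, 10), (0, 10.5)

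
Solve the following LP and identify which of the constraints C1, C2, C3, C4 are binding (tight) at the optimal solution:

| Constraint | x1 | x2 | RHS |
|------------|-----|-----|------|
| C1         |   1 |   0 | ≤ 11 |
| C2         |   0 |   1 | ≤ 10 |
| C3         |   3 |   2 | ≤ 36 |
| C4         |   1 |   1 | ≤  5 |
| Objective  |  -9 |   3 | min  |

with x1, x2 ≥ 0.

At x1 = 5, x2 = 0, compute slack b - a·x for each constraint:
  C1: 11 − 5 = 6  (slack)
  C2: 10 − 0 = 10  (slack)
  C3: 36 − 15 = 21  (slack)
  C4: 5 − 5 = 0  (binding)

Optimal: x1 = 5, x2 = 0
Binding: C4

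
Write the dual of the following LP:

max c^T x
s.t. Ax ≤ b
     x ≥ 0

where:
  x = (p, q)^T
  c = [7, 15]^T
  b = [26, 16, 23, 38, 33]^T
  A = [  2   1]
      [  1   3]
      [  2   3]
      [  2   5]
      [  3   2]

Primal max cᵀx s.t. Ax ≤ b, x ≥ 0  →  Dual min bᵀy s.t. Aᵀy ≥ c, y ≥ 0.

Minimize: z = 26y1 + 16y2 + 23y3 + 38y4 + 33y5

Subject to:
  2y1 + y2 + 2y3 + 2y4 + 3y5 ≥ 7
  y1 + 3y2 + 3y3 + 5y4 + 2y5 ≥ 15
  y1, y2, y3, y4, y5 ≥ 0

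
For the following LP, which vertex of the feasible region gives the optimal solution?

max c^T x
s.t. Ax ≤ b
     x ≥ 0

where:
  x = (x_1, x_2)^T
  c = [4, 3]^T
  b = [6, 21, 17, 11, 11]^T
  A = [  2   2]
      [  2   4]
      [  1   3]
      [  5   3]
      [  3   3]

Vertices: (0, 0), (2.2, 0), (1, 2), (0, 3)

Evaluate the objective at each vertex of the feasible region:
  z(0, 0) = 0
  z(2.2, 0) = 8.8
  z(1, 2) = 10  ←
  z(0, 3) = 9
The maximum is at x_1 = 1, x_2 = 2.

(1, 2)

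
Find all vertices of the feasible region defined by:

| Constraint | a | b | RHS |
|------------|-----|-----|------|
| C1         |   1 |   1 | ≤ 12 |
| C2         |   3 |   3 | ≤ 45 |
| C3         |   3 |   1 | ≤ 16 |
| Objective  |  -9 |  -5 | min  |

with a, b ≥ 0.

(0, 0), (5.333, 0), (2, 10), (0, 12)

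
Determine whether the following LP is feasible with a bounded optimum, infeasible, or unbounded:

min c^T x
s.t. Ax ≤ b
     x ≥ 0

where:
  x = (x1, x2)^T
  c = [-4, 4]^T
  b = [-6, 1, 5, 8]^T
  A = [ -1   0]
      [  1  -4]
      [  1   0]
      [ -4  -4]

Infeasible (no feasible solution exists)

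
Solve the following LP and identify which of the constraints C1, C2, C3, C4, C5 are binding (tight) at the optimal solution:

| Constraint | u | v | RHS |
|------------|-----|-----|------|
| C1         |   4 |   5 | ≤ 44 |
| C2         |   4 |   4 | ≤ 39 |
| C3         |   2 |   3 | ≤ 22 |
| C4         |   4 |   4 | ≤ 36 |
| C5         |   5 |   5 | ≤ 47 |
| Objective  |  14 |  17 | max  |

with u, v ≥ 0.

At u = 5, v = 4, compute slack b - a·x for each constraint:
  C1: 44 − 40 = 4  (slack)
  C2: 39 − 36 = 3  (slack)
  C3: 22 − 22 = 0  (binding)
  C4: 36 − 36 = 0  (binding)
  C5: 47 − 45 = 2  (slack)

Optimal: u = 5, v = 4
Binding: C3, C4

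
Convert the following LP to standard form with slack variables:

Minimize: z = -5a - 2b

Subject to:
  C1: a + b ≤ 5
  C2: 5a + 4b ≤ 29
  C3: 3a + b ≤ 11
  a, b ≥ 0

min z = -5a - 2b

s.t.
  a + b + s1 = 5
  5a + 4b + s2 = 29
  3a + b + s3 = 11
  a, b, s1, s2, s3 ≥ 0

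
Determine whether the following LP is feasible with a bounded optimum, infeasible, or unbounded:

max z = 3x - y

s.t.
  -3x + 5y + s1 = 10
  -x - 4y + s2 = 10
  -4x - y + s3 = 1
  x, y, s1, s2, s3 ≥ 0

Unbounded (objective can increase without bound)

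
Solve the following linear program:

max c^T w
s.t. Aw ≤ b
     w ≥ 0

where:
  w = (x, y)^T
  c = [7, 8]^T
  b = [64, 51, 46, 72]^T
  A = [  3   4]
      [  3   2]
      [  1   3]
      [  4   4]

Evaluate the objective at each vertex of the feasible region:
  z(0, 0) = 0
  z(17, 0) = 119
  z(15, 3) = 129
  z(8, 10) = 136  ←
  z(1.6, 14.8) = 129.6
  z(0, 15.33) = 122.7
The maximum is at x = 8, y = 10.

x = 8, y = 10, z = 136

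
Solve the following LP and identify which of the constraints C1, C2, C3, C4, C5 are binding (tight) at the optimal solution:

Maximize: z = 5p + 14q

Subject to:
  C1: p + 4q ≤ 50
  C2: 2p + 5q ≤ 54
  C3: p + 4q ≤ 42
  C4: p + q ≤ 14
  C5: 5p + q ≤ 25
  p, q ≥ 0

At p = 2, q = 10, compute slack b - a·x for each constraint:
  C1: 50 − 42 = 8  (slack)
  C2: 54 − 54 = 0  (binding)
  C3: 42 − 42 = 0  (binding)
  C4: 14 − 12 = 2  (slack)
  C5: 25 − 20 = 5  (slack)

Optimal: p = 2, q = 10
Binding: C2, C3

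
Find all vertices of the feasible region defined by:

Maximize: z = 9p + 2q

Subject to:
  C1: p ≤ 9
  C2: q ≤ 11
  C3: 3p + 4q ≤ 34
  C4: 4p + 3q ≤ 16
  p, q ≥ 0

(0, 0), (4, 0), (0, 5.333)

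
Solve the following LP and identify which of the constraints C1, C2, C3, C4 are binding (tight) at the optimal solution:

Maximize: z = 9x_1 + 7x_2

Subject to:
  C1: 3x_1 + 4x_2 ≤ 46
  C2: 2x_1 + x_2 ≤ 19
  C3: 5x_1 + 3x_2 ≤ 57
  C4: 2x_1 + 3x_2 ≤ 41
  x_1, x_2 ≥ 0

At x_1 = 6, x_2 = 7, compute slack b - a·x for each constraint:
  C1: 46 − 46 = 0  (binding)
  C2: 19 − 19 = 0  (binding)
  C3: 57 − 51 = 6  (slack)
  C4: 41 − 33 = 8  (slack)

Optimal: x_1 = 6, x_2 = 7
Binding: C1, C2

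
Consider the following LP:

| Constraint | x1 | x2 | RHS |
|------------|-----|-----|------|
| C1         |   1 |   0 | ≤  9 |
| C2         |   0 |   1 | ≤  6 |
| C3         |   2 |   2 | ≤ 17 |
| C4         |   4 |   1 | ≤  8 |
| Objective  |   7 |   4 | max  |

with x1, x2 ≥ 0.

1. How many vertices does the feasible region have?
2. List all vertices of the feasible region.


1. 4
2. (0, 0), (2, 0), (0.5, 6), (0, 6)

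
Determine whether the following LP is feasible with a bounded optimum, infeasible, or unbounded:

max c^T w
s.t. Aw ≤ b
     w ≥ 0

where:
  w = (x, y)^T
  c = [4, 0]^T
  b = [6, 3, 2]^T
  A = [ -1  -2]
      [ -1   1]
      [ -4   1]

Unbounded (objective can increase without bound)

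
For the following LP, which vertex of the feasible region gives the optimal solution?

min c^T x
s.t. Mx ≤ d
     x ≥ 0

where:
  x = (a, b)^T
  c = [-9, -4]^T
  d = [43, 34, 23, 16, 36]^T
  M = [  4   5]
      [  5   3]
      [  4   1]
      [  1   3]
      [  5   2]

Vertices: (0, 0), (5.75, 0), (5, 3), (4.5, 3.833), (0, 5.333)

Evaluate the objective at each vertex of the feasible region:
  z(0, 0) = 0
  z(5.75, 0) = -51.75
  z(5, 3) = -57  ←
  z(4.5, 3.833) = -55.83
  z(0, 5.333) = -21.33
The minimum is at a = 5, b = 3.

(5, 3)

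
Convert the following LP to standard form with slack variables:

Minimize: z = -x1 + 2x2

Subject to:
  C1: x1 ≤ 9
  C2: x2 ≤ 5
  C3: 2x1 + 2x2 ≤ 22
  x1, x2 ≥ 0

min z = -x1 + 2x2

s.t.
  x1 + s1 = 9
  x2 + s2 = 5
  2x1 + 2x2 + s3 = 22
  x1, x2, s1, s2, s3 ≥ 0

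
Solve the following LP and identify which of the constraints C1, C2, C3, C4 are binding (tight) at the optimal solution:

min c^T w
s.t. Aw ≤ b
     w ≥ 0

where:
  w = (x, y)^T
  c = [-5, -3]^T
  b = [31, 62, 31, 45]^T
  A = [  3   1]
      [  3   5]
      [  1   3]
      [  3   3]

At x = 8, y = 7, compute slack b - a·x for each constraint:
  C1: 31 − 31 = 0  (binding)
  C2: 62 − 59 = 3  (slack)
  C3: 31 − 29 = 2  (slack)
  C4: 45 − 45 = 0  (binding)

Optimal: x = 8, y = 7
Binding: C1, C4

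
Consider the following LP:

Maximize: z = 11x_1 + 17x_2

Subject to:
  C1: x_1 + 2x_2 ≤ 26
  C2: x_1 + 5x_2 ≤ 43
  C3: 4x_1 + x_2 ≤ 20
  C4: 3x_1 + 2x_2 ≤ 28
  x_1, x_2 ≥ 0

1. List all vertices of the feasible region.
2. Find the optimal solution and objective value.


1. (0, 0), (5, 0), (3, 8), (0, 8.6)
2. x_1 = 3, x_2 = 8, z = 169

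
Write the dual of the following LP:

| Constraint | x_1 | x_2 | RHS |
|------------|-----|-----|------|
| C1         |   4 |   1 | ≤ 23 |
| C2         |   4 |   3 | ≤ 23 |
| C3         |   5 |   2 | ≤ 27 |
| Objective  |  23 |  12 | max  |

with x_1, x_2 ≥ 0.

Primal max cᵀx s.t. Ax ≤ b, x ≥ 0  →  Dual min bᵀy s.t. Aᵀy ≥ c, y ≥ 0.

Minimize: z = 23y1 + 23y2 + 27y3

Subject to:
  4y1 + 4y2 + 5y3 ≥ 23
  y1 + 3y2 + 2y3 ≥ 12
  y1, y2, y3 ≥ 0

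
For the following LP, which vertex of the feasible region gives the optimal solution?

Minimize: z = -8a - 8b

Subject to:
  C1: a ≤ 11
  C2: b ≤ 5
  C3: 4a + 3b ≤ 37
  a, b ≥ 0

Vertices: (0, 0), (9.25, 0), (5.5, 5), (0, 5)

Evaluate the objective at each vertex of the feasible region:
  z(0, 0) = 0
  z(9.25, 0) = -74
  z(5.5, 5) = -84  ←
  z(0, 5) = -40
The minimum is at a = 5.5, b = 5.

(5.5, 5)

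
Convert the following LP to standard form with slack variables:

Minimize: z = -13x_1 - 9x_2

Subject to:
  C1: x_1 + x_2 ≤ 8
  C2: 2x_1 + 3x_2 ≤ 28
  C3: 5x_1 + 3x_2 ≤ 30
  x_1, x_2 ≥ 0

min z = -13x_1 - 9x_2

s.t.
  x_1 + x_2 + s1 = 8
  2x_1 + 3x_2 + s2 = 28
  5x_1 + 3x_2 + s3 = 30
  x_1, x_2, s1, s2, s3 ≥ 0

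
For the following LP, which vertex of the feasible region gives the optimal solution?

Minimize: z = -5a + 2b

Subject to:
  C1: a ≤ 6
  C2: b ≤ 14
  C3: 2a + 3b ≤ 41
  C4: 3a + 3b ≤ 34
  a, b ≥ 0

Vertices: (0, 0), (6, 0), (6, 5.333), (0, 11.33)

Evaluate the objective at each vertex of the feasible region:
  z(0, 0) = 0
  z(6, 0) = -30  ←
  z(6, 5.333) = -19.33
  z(0, 11.33) = 22.67
The minimum is at a = 6, b = 0.

(6, 0)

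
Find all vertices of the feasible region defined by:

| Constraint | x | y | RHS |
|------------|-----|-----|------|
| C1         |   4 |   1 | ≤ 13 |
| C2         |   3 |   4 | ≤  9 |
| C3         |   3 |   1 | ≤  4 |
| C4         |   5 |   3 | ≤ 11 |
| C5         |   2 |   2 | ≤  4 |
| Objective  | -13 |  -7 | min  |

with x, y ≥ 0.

(0, 0), (1.333, 0), (1, 1), (0, 2)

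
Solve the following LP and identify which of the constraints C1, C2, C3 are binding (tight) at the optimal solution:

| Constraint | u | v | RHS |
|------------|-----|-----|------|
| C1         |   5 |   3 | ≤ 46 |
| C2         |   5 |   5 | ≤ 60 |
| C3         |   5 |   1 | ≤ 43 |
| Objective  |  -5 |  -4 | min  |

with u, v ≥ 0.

At u = 5, v = 7, compute slack b - a·x for each constraint:
  C1: 46 − 46 = 0  (binding)
  C2: 60 − 60 = 0  (binding)
  C3: 43 − 32 = 11  (slack)

Optimal: u = 5, v = 7
Binding: C1, C2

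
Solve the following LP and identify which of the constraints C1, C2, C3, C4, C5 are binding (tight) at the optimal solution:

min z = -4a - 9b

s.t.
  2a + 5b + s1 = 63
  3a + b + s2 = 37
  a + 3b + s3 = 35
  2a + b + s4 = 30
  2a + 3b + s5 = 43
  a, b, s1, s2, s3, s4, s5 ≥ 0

At a = 8, b = 9, compute slack b - a·x for each constraint:
  C1: 63 − 61 = 2  (slack)
  C2: 37 − 33 = 4  (slack)
  C3: 35 − 35 = 0  (binding)
  C4: 30 − 25 = 5  (slack)
  C5: 43 − 43 = 0  (binding)

Optimal: a = 8, b = 9
Binding: C3, C5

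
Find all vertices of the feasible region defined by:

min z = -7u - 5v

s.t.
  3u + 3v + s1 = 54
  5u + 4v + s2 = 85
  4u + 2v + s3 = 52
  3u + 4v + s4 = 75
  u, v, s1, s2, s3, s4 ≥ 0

(0, 0), (13, 0), (8, 10), (0, 18)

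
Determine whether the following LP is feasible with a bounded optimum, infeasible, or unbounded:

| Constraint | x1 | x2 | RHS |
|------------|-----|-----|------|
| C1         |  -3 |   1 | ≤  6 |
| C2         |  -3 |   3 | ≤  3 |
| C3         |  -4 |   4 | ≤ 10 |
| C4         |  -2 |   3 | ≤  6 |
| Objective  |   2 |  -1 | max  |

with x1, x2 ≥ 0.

Unbounded (objective can increase without bound)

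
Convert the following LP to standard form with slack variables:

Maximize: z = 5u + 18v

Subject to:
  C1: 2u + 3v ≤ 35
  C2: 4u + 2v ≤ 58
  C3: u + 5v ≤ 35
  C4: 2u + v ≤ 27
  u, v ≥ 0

max z = 5u + 18v

s.t.
  2u + 3v + s1 = 35
  4u + 2v + s2 = 58
  u + 5v + s3 = 35
  2u + v + s4 = 27
  u, v, s1, s2, s3, s4 ≥ 0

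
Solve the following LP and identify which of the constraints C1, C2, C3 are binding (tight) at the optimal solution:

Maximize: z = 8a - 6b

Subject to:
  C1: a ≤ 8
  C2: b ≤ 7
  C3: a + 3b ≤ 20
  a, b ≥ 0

At a = 8, b = 0, compute slack b - a·x for each constraint:
  C1: 8 − 8 = 0  (binding)
  C2: 7 − 0 = 7  (slack)
  C3: 20 − 8 = 12  (slack)

Optimal: a = 8, b = 0
Binding: C1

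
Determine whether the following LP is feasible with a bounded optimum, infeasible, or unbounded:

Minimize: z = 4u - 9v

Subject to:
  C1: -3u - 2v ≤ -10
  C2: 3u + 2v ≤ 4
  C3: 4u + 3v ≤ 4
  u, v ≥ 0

Infeasible (no feasible solution exists)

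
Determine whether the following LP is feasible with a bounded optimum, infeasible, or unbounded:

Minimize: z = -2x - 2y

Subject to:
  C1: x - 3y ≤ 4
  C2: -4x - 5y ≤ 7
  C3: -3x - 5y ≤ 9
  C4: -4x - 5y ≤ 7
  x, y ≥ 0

Unbounded (objective can decrease without bound)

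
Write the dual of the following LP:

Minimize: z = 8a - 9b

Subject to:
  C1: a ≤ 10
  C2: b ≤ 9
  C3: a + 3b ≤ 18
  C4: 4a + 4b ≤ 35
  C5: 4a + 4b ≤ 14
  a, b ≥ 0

Primal min cᵀx s.t. Ax ≤ b, x ≥ 0  →  Dual max −bᵀy s.t. Aᵀy ≥ −c, y ≥ 0.

Maximize: z = -10y1 - 9y2 - 18y3 - 35y4 - 14y5

Subject to:
  y1 + y3 + 4y4 + 4y5 ≥ -8
  y2 + 3y3 + 4y4 + 4y5 ≥ 9
  y1, y2, y3, y4, y5 ≥ 0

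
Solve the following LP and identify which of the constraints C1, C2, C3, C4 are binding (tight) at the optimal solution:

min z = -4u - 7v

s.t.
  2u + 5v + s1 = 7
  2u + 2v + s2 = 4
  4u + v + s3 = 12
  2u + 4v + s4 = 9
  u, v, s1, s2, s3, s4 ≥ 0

At u = 1, v = 1, compute slack b - a·x for each constraint:
  C1: 7 − 7 = 0  (binding)
  C2: 4 − 4 = 0  (binding)
  C3: 12 − 5 = 7  (slack)
  C4: 9 − 6 = 3  (slack)

Optimal: u = 1, v = 1
Binding: C1, C2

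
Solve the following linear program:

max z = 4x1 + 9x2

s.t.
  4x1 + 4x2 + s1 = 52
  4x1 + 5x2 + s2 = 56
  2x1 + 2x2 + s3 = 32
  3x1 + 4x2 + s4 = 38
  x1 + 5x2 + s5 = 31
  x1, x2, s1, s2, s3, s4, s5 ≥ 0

Evaluate the objective at each vertex of the feasible region:
  z(0, 0) = 0
  z(12.67, 0) = 50.67
  z(6, 5) = 69  ←
  z(0, 6.2) = 55.8
The maximum is at x1 = 6, x2 = 5.

x1 = 6, x2 = 5, z = 69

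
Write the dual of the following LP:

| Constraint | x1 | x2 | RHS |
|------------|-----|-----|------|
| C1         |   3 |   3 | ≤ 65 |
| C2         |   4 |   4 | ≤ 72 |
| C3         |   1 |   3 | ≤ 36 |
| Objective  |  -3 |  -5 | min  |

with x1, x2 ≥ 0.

Primal min cᵀx s.t. Ax ≤ b, x ≥ 0  →  Dual max −bᵀy s.t. Aᵀy ≥ −c, y ≥ 0.

Maximize: z = -65y1 - 72y2 - 36y3

Subject to:
  3y1 + 4y2 + y3 ≥ 3
  3y1 + 4y2 + 3y3 ≥ 5
  y1, y2, y3 ≥ 0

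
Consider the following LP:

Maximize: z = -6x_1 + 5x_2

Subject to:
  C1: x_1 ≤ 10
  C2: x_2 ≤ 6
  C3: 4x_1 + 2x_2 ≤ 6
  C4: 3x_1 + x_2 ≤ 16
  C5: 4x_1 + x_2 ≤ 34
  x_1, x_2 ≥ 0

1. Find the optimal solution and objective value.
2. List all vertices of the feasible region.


1. x_1 = 0, x_2 = 3, z = 15
2. (0, 0), (1.5, 0), (0, 3)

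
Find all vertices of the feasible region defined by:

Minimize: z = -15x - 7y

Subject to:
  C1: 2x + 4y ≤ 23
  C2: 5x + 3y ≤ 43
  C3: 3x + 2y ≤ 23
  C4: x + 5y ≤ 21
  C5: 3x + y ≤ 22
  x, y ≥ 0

(0, 0), (7.333, 0), (7, 1), (5.75, 2.875), (5.167, 3.167), (0, 4.2)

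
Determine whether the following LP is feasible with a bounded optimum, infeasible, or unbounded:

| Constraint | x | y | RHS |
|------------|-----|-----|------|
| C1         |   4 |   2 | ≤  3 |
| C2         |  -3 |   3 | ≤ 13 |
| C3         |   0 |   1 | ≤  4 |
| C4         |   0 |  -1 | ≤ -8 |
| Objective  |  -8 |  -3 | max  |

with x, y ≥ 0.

Infeasible (no feasible solution exists)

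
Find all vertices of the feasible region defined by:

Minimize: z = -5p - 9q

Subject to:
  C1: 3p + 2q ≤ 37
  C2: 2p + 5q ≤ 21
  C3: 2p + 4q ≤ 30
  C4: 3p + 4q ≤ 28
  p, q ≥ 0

(0, 0), (9.333, 0), (8, 1), (0, 4.2)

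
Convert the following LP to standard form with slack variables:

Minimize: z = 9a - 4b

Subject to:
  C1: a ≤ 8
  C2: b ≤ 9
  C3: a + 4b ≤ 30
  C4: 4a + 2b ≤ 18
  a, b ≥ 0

min z = 9a - 4b

s.t.
  a + s1 = 8
  b + s2 = 9
  a + 4b + s3 = 30
  4a + 2b + s4 = 18
  a, b, s1, s2, s3, s4 ≥ 0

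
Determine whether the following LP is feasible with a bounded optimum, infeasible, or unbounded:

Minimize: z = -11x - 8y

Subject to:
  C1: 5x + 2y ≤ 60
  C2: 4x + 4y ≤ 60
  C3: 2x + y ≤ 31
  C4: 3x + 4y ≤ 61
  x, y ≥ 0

Feasible with a bounded optimal solution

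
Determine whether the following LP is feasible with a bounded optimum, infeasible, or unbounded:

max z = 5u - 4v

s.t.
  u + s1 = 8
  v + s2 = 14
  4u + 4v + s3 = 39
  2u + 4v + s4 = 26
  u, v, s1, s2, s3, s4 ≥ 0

Feasible with a bounded optimal solution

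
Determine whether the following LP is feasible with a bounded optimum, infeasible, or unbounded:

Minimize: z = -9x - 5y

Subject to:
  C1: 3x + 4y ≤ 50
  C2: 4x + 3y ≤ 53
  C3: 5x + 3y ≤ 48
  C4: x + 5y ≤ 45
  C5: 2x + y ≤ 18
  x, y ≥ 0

Feasible with a bounded optimal solution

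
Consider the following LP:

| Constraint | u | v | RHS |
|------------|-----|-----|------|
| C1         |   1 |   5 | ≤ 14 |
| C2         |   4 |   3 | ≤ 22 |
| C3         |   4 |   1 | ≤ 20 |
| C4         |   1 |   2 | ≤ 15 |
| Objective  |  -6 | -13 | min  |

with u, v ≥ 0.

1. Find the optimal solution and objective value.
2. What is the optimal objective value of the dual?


1. u = 4, v = 2, z = -50
2. -50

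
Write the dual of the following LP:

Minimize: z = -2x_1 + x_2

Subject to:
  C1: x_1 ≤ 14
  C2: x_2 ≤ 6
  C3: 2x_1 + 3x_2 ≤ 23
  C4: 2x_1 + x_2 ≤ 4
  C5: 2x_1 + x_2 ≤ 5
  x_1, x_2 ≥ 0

Primal min cᵀx s.t. Ax ≤ b, x ≥ 0  →  Dual max −bᵀy s.t. Aᵀy ≥ −c, y ≥ 0.

Maximize: z = -14y1 - 6y2 - 23y3 - 4y4 - 5y5

Subject to:
  y1 + 2y3 + 2y4 + 2y5 ≥ 2
  y2 + 3y3 + y4 + y5 ≥ -1
  y1, y2, y3, y4, y5 ≥ 0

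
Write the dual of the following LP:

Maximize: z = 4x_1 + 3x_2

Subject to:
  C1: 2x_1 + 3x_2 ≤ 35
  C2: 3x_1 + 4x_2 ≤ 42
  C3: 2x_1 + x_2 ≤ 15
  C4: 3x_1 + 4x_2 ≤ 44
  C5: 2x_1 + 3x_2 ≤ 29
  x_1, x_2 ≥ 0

Primal max cᵀx s.t. Ax ≤ b, x ≥ 0  →  Dual min bᵀy s.t. Aᵀy ≥ c, y ≥ 0.

Minimize: z = 35y1 + 42y2 + 15y3 + 44y4 + 29y5

Subject to:
  2y1 + 3y2 + 2y3 + 3y4 + 2y5 ≥ 4
  3y1 + 4y2 + y3 + 4y4 + 3y5 ≥ 3
  y1, y2, y3, y4, y5 ≥ 0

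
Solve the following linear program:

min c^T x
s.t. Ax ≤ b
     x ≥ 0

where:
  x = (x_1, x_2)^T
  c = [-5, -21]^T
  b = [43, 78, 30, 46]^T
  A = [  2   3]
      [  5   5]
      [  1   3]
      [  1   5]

Evaluate the objective at each vertex of the feasible region:
  z(0, 0) = 0
  z(15.6, 0) = -78
  z(8.4, 7.2) = -193.2
  z(6, 8) = -198  ←
  z(0, 9.2) = -193.2
The minimum is at x_1 = 6, x_2 = 8.

x_1 = 6, x_2 = 8, z = -198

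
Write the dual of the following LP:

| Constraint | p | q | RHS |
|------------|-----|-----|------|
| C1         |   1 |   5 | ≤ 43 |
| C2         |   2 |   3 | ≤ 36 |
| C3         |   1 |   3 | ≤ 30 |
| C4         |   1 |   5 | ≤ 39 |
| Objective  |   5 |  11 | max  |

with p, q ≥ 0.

Primal max cᵀx s.t. Ax ≤ b, x ≥ 0  →  Dual min bᵀy s.t. Aᵀy ≥ c, y ≥ 0.

Minimize: z = 43y1 + 36y2 + 30y3 + 39y4

Subject to:
  y1 + 2y2 + y3 + y4 ≥ 5
  5y1 + 3y2 + 3y3 + 5y4 ≥ 11
  y1, y2, y3, y4 ≥ 0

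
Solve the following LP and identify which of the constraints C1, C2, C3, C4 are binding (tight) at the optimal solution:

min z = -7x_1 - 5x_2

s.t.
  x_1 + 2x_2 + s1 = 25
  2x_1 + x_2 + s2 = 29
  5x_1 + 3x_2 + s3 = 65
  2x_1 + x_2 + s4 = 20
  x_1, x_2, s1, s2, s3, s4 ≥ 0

At x_1 = 5, x_2 = 10, compute slack b - a·x for each constraint:
  C1: 25 − 25 = 0  (binding)
  C2: 29 − 20 = 9  (slack)
  C3: 65 − 55 = 10  (slack)
  C4: 20 − 20 = 0  (binding)

Optimal: x_1 = 5, x_2 = 10
Binding: C1, C4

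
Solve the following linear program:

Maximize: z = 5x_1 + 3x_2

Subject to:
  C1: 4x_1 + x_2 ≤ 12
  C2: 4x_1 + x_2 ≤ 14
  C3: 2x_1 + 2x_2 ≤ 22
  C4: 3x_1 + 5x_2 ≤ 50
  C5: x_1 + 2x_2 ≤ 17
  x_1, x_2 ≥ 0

Evaluate the objective at each vertex of the feasible region:
  z(0, 0) = 0
  z(3, 0) = 15
  z(1, 8) = 29  ←
  z(0, 8.5) = 25.5
The maximum is at x_1 = 1, x_2 = 8.

x_1 = 1, x_2 = 8, z = 29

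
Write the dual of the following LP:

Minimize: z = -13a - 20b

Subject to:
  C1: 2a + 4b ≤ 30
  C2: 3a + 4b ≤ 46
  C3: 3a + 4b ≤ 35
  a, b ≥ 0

Primal min cᵀx s.t. Ax ≤ b, x ≥ 0  →  Dual max −bᵀy s.t. Aᵀy ≥ −c, y ≥ 0.

Maximize: z = -30y1 - 46y2 - 35y3

Subject to:
  2y1 + 3y2 + 3y3 ≥ 13
  4y1 + 4y2 + 4y3 ≥ 20
  y1, y2, y3 ≥ 0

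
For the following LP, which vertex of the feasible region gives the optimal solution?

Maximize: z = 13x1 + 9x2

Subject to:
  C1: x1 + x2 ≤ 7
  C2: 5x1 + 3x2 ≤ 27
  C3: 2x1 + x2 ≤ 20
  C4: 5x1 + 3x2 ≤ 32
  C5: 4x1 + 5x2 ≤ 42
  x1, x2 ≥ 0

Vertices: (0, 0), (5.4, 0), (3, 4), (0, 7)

Evaluate the objective at each vertex of the feasible region:
  z(0, 0) = 0
  z(5.4, 0) = 70.2
  z(3, 4) = 75  ←
  z(0, 7) = 63
The maximum is at x1 = 3, x2 = 4.

(3, 4)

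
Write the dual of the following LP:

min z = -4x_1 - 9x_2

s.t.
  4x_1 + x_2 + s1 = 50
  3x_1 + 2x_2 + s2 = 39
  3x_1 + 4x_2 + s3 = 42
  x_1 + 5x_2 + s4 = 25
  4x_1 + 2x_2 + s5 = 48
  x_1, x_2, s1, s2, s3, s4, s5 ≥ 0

Primal min cᵀx s.t. Ax ≤ b, x ≥ 0  →  Dual max −bᵀy s.t. Aᵀy ≥ −c, y ≥ 0.

Maximize: z = -50y1 - 39y2 - 42y3 - 25y4 - 48y5

Subject to:
  4y1 + 3y2 + 3y3 + y4 + 4y5 ≥ 4
  y1 + 2y2 + 4y3 + 5y4 + 2y5 ≥ 9
  y1, y2, y3, y4, y5 ≥ 0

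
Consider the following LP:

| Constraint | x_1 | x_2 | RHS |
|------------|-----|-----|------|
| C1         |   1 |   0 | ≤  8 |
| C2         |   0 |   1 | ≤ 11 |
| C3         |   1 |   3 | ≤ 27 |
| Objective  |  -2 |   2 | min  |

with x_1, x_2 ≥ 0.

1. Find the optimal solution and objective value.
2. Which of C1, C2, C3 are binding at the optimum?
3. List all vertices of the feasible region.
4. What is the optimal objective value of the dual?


1. x_1 = 8, x_2 = 0, z = -16
2. C1
3. (0, 0), (8, 0), (8, 6.333), (0, 9)
4. -16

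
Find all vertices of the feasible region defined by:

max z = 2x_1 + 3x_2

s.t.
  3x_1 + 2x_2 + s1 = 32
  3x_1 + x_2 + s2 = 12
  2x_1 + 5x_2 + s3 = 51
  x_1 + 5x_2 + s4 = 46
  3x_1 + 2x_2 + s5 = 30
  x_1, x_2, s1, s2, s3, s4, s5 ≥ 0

(0, 0), (4, 0), (1, 9), (0, 9.2)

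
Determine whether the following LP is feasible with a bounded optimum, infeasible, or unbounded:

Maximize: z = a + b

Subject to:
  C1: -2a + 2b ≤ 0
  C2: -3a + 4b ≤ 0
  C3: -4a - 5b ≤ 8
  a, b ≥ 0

Unbounded (objective can increase without bound)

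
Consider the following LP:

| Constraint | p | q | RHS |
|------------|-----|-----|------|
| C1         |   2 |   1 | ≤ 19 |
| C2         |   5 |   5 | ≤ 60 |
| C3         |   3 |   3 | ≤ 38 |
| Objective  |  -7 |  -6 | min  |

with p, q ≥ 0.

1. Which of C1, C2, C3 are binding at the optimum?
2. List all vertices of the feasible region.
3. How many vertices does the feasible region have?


1. C1, C2
2. (0, 0), (9.5, 0), (7, 5), (0, 12)
3. 4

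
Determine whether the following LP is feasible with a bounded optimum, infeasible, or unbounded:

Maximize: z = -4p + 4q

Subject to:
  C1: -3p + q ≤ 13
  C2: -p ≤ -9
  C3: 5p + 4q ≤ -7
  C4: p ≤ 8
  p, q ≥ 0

Infeasible (no feasible solution exists)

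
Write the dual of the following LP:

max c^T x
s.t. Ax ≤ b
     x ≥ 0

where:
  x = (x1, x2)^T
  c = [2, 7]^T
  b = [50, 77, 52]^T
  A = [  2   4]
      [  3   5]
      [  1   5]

Primal max cᵀx s.t. Ax ≤ b, x ≥ 0  →  Dual min bᵀy s.t. Aᵀy ≥ c, y ≥ 0.

Minimize: z = 50y1 + 77y2 + 52y3

Subject to:
  2y1 + 3y2 + y3 ≥ 2
  4y1 + 5y2 + 5y3 ≥ 7
  y1, y2, y3 ≥ 0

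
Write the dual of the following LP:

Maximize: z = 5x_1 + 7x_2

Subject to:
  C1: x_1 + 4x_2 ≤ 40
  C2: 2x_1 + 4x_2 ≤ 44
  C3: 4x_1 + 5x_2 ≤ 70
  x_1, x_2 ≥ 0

Primal max cᵀx s.t. Ax ≤ b, x ≥ 0  →  Dual min bᵀy s.t. Aᵀy ≥ c, y ≥ 0.

Minimize: z = 40y1 + 44y2 + 70y3

Subject to:
  y1 + 2y2 + 4y3 ≥ 5
  4y1 + 4y2 + 5y3 ≥ 7
  y1, y2, y3 ≥ 0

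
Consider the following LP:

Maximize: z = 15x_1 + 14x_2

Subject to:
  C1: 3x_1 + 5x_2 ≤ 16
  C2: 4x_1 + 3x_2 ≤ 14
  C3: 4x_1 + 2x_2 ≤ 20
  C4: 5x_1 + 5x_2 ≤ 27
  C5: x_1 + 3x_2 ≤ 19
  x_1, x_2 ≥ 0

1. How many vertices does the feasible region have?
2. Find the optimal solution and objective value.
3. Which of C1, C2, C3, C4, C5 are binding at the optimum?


1. 4
2. x_1 = 2, x_2 = 2, z = 58
3. C1, C2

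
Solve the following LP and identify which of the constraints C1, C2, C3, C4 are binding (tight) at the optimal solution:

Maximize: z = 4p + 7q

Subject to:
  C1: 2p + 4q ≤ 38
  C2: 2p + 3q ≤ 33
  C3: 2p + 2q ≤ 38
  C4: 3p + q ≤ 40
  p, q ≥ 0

At p = 9, q = 5, compute slack b - a·x for each constraint:
  C1: 38 − 38 = 0  (binding)
  C2: 33 − 33 = 0  (binding)
  C3: 38 − 28 = 10  (slack)
  C4: 40 − 32 = 8  (slack)

Optimal: p = 9, q = 5
Binding: C1, C2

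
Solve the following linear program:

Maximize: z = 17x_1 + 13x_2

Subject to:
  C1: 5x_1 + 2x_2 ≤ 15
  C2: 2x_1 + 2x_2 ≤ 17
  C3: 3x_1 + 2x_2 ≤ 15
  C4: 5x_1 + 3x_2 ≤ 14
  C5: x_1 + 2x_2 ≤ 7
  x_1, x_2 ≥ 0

Evaluate the objective at each vertex of the feasible region:
  z(0, 0) = 0
  z(2.8, 0) = 47.6
  z(1, 3) = 56  ←
  z(0, 3.5) = 45.5
The maximum is at x_1 = 1, x_2 = 3.

x_1 = 1, x_2 = 3, z = 56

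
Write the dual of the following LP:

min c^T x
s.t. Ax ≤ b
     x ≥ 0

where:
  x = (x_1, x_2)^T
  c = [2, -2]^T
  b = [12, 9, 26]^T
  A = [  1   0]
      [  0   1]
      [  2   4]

Primal min cᵀx s.t. Ax ≤ b, x ≥ 0  →  Dual max −bᵀy s.t. Aᵀy ≥ −c, y ≥ 0.

Maximize: z = -12y1 - 9y2 - 26y3

Subject to:
  y1 + 2y3 ≥ -2
  y2 + 4y3 ≥ 2
  y1, y2, y3 ≥ 0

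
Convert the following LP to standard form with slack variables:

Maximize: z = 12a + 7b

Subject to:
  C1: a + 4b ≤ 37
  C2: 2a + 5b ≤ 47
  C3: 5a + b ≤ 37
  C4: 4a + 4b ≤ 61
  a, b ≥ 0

max z = 12a + 7b

s.t.
  a + 4b + s1 = 37
  2a + 5b + s2 = 47
  5a + b + s3 = 37
  4a + 4b + s4 = 61
  a, b, s1, s2, s3, s4 ≥ 0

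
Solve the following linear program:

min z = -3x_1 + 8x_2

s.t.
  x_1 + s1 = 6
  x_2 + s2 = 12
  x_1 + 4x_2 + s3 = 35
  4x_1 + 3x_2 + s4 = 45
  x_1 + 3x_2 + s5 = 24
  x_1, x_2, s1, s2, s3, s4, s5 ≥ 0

Evaluate the objective at each vertex of the feasible region:
  z(0, 0) = 0
  z(6, 0) = -18  ←
  z(6, 6) = 30
  z(0, 8) = 64
The minimum is at x_1 = 6, x_2 = 0.

x_1 = 6, x_2 = 0, z = -18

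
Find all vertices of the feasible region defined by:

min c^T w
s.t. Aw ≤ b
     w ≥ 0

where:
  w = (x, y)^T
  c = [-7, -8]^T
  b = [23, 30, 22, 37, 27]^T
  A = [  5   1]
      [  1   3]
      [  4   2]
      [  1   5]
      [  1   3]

(0, 0), (4.6, 0), (4, 3), (2, 7), (0, 7.4)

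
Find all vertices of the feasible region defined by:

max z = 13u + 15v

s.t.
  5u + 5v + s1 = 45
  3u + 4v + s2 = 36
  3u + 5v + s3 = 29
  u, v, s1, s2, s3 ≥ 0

(0, 0), (9, 0), (8, 1), (0, 5.8)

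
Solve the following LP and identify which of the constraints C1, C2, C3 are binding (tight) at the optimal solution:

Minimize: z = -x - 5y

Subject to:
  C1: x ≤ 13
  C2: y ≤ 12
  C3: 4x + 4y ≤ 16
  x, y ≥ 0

At x = 0, y = 4, compute slack b - a·x for each constraint:
  C1: 13 − 0 = 13  (slack)
  C2: 12 − 4 = 8  (slack)
  C3: 16 − 16 = 0  (binding)

Optimal: x = 0, y = 4
Binding: C3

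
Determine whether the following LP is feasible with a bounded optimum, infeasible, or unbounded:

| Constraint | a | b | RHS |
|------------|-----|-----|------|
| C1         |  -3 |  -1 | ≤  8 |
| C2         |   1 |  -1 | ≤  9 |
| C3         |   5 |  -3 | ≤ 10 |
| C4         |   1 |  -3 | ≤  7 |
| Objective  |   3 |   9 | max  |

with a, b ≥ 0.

Unbounded (objective can increase without bound)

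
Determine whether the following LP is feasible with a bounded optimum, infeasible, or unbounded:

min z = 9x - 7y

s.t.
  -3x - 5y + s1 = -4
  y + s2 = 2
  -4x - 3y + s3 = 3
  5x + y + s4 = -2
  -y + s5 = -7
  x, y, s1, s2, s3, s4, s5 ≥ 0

Infeasible (no feasible solution exists)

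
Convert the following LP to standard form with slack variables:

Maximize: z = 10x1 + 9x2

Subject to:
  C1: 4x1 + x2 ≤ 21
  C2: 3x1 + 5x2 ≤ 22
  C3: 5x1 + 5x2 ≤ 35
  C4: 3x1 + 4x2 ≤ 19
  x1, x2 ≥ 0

max z = 10x1 + 9x2

s.t.
  4x1 + x2 + s1 = 21
  3x1 + 5x2 + s2 = 22
  5x1 + 5x2 + s3 = 35
  3x1 + 4x2 + s4 = 19
  x1, x2, s1, s2, s3, s4 ≥ 0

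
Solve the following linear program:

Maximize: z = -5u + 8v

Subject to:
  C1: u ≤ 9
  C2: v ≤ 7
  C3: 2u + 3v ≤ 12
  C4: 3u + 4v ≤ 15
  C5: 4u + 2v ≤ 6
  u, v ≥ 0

Evaluate the objective at each vertex of the feasible region:
  z(0, 0) = 0
  z(1.5, 0) = -7.5
  z(0, 3) = 24  ←
The maximum is at u = 0, v = 3.

u = 0, v = 3, z = 24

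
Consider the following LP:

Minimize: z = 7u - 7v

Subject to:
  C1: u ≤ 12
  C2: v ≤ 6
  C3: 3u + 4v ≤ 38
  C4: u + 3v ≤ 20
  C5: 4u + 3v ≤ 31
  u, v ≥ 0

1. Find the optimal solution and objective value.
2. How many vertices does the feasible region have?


1. u = 0, v = 6, z = -42
2. 5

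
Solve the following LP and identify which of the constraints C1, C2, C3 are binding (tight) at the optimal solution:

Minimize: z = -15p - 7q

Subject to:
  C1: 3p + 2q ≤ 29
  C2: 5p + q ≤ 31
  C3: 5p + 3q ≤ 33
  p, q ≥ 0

At p = 6, q = 1, compute slack b - a·x for each constraint:
  C1: 29 − 20 = 9  (slack)
  C2: 31 − 31 = 0  (binding)
  C3: 33 − 33 = 0  (binding)

Optimal: p = 6, q = 1
Binding: C2, C3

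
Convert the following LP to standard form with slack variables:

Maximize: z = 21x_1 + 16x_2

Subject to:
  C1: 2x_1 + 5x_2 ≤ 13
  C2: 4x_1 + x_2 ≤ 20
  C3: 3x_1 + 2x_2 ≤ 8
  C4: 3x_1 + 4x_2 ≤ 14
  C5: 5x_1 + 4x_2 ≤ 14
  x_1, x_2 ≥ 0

max z = 21x_1 + 16x_2

s.t.
  2x_1 + 5x_2 + s1 = 13
  4x_1 + x_2 + s2 = 20
  3x_1 + 2x_2 + s3 = 8
  3x_1 + 4x_2 + s4 = 14
  5x_1 + 4x_2 + s5 = 14
  x_1, x_2, s1, s2, s3, s4, s5 ≥ 0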